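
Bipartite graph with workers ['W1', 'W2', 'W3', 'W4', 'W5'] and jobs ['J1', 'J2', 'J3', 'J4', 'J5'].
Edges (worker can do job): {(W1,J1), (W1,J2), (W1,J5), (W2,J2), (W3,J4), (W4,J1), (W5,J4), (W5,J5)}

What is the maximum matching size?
Maximum matching size = 4

Maximum matching: {(W1,J2), (W3,J4), (W4,J1), (W5,J5)}
Size: 4

This assigns 4 workers to 4 distinct jobs.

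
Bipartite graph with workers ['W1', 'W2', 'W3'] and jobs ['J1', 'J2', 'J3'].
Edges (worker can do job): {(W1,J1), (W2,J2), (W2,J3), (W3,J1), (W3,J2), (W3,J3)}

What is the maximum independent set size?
Maximum independent set = 3

By König's theorem:
- Min vertex cover = Max matching = 3
- Max independent set = Total vertices - Min vertex cover
- Max independent set = 6 - 3 = 3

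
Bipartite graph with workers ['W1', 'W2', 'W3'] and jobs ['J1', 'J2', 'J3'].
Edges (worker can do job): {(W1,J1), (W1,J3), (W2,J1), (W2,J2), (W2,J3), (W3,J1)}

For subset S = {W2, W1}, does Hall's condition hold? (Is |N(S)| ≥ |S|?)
Yes: |N(S)| = 3, |S| = 2

Subset S = {W2, W1}
Neighbors N(S) = {J1, J2, J3}

|N(S)| = 3, |S| = 2
Hall's condition: |N(S)| ≥ |S| is satisfied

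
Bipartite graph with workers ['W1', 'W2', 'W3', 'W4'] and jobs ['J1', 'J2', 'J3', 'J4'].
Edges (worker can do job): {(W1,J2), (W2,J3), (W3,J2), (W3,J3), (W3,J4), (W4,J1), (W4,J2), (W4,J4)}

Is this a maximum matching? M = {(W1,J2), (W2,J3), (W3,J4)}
No, size 3 is not maximum

Proposed matching has size 3.
Maximum matching size for this graph: 4.

This is NOT maximum - can be improved to size 4.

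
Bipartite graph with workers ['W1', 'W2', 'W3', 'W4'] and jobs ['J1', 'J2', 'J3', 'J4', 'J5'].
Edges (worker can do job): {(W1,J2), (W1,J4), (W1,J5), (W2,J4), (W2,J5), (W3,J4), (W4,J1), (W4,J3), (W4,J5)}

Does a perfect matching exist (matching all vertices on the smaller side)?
Yes, perfect matching exists (size 4)

Perfect matching: {(W1,J2), (W2,J5), (W3,J4), (W4,J1)}
All 4 vertices on the smaller side are matched.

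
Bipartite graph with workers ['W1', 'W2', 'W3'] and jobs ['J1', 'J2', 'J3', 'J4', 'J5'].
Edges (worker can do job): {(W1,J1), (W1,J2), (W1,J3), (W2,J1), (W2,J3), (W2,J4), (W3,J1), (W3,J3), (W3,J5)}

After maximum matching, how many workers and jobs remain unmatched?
Unmatched: 0 workers, 2 jobs

Maximum matching size: 3
Workers: 3 total, 3 matched, 0 unmatched
Jobs: 5 total, 3 matched, 2 unmatched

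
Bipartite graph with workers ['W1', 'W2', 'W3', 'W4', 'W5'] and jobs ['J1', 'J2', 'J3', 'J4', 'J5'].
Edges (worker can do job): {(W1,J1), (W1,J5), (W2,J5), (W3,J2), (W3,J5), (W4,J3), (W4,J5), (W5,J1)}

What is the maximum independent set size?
Maximum independent set = 6

By König's theorem:
- Min vertex cover = Max matching = 4
- Max independent set = Total vertices - Min vertex cover
- Max independent set = 10 - 4 = 6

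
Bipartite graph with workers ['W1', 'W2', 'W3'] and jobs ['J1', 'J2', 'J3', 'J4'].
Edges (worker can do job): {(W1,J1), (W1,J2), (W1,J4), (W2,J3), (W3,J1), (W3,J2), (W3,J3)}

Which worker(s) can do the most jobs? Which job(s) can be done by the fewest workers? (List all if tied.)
Most versatile: W1, W3 (3 jobs); Least covered: J4 (1 workers)

Worker degrees (jobs they can do): W1:3, W2:1, W3:3
Job degrees (workers who can do it): J1:2, J2:2, J3:2, J4:1

Maximum worker degree is 3, achieved by: W1, W3
Minimum job degree is 1, achieved by: J4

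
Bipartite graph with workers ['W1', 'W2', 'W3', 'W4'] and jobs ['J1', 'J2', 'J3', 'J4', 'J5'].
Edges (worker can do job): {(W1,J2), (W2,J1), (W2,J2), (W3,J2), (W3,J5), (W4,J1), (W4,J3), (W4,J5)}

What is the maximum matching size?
Maximum matching size = 4

Maximum matching: {(W1,J2), (W2,J1), (W3,J5), (W4,J3)}
Size: 4

This assigns 4 workers to 4 distinct jobs.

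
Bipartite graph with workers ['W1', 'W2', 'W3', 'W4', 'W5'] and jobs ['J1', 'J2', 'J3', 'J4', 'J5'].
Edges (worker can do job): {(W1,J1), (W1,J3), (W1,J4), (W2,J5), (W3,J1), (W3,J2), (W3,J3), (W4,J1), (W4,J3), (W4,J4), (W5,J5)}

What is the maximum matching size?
Maximum matching size = 4

Maximum matching: {(W1,J3), (W3,J2), (W4,J4), (W5,J5)}
Size: 4

This assigns 4 workers to 4 distinct jobs.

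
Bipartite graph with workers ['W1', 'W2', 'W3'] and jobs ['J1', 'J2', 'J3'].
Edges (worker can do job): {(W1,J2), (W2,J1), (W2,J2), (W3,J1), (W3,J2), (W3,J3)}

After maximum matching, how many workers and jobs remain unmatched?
Unmatched: 0 workers, 0 jobs

Maximum matching size: 3
Workers: 3 total, 3 matched, 0 unmatched
Jobs: 3 total, 3 matched, 0 unmatched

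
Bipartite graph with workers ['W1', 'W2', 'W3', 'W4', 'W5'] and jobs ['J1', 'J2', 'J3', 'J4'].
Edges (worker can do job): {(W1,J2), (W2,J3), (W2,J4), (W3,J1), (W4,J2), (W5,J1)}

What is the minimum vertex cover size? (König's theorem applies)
Minimum vertex cover size = 3

By König's theorem: in bipartite graphs,
min vertex cover = max matching = 3

Maximum matching has size 3, so minimum vertex cover also has size 3.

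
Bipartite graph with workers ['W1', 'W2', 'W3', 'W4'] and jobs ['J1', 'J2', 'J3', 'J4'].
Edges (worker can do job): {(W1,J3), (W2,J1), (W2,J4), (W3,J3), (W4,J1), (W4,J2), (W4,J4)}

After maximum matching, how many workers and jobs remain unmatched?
Unmatched: 1 workers, 1 jobs

Maximum matching size: 3
Workers: 4 total, 3 matched, 1 unmatched
Jobs: 4 total, 3 matched, 1 unmatched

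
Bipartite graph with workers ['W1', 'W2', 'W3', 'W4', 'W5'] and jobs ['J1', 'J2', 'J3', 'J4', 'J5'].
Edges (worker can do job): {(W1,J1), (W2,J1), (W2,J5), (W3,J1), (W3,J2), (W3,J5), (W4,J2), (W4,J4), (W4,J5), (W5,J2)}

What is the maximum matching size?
Maximum matching size = 4

Maximum matching: {(W1,J1), (W3,J5), (W4,J4), (W5,J2)}
Size: 4

This assigns 4 workers to 4 distinct jobs.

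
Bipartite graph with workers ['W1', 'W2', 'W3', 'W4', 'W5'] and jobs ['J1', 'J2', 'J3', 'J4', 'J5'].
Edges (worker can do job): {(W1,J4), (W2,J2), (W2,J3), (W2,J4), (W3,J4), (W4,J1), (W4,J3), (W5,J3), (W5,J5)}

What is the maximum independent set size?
Maximum independent set = 6

By König's theorem:
- Min vertex cover = Max matching = 4
- Max independent set = Total vertices - Min vertex cover
- Max independent set = 10 - 4 = 6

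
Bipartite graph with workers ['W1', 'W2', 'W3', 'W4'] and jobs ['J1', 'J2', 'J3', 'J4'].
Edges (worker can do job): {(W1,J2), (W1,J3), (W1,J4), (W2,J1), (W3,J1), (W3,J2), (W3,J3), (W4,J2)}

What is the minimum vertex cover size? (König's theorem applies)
Minimum vertex cover size = 4

By König's theorem: in bipartite graphs,
min vertex cover = max matching = 4

Maximum matching has size 4, so minimum vertex cover also has size 4.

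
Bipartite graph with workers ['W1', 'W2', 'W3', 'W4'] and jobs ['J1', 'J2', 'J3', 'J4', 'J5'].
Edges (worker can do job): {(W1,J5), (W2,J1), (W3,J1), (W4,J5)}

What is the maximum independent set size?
Maximum independent set = 7

By König's theorem:
- Min vertex cover = Max matching = 2
- Max independent set = Total vertices - Min vertex cover
- Max independent set = 9 - 2 = 7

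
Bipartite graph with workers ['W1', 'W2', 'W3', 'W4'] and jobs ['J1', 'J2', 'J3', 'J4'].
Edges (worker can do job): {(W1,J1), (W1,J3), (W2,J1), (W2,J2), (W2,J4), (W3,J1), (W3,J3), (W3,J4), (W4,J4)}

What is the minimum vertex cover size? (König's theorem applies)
Minimum vertex cover size = 4

By König's theorem: in bipartite graphs,
min vertex cover = max matching = 4

Maximum matching has size 4, so minimum vertex cover also has size 4.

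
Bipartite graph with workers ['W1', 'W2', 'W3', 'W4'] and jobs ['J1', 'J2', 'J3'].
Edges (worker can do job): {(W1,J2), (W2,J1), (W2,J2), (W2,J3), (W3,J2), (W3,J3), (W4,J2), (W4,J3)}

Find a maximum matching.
Matching: {(W2,J1), (W3,J2), (W4,J3)}

Maximum matching (size 3):
  W2 → J1
  W3 → J2
  W4 → J3

Each worker is assigned to at most one job, and each job to at most one worker.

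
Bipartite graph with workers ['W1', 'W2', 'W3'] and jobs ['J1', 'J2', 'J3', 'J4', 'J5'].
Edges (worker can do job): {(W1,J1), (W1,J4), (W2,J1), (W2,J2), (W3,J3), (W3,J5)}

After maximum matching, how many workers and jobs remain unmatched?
Unmatched: 0 workers, 2 jobs

Maximum matching size: 3
Workers: 3 total, 3 matched, 0 unmatched
Jobs: 5 total, 3 matched, 2 unmatched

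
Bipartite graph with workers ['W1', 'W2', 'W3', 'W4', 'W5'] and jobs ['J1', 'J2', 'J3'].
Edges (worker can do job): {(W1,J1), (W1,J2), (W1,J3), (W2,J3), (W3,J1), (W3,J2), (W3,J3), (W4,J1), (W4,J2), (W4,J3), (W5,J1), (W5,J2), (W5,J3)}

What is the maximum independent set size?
Maximum independent set = 5

By König's theorem:
- Min vertex cover = Max matching = 3
- Max independent set = Total vertices - Min vertex cover
- Max independent set = 8 - 3 = 5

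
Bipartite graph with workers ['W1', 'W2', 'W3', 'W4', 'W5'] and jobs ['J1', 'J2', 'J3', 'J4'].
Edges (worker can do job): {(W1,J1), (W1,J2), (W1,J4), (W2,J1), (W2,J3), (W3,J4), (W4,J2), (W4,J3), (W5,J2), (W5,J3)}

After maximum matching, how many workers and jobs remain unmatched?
Unmatched: 1 workers, 0 jobs

Maximum matching size: 4
Workers: 5 total, 4 matched, 1 unmatched
Jobs: 4 total, 4 matched, 0 unmatched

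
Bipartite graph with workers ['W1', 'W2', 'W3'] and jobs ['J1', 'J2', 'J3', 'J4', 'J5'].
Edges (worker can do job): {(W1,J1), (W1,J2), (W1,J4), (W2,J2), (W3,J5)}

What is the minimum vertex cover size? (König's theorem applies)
Minimum vertex cover size = 3

By König's theorem: in bipartite graphs,
min vertex cover = max matching = 3

Maximum matching has size 3, so minimum vertex cover also has size 3.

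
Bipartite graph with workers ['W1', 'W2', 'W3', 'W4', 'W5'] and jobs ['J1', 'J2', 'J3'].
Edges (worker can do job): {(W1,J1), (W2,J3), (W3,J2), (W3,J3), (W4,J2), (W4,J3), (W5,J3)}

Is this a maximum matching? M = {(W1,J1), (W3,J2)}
No, size 2 is not maximum

Proposed matching has size 2.
Maximum matching size for this graph: 3.

This is NOT maximum - can be improved to size 3.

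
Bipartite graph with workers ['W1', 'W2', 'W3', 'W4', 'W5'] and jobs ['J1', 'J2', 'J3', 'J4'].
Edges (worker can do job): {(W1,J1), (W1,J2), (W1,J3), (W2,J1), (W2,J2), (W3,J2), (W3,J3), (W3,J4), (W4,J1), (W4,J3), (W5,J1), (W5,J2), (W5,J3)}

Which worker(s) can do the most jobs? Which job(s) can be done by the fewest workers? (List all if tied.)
Most versatile: W1, W3, W5 (3 jobs); Least covered: J4 (1 workers)

Worker degrees (jobs they can do): W1:3, W2:2, W3:3, W4:2, W5:3
Job degrees (workers who can do it): J1:4, J2:4, J3:4, J4:1

Maximum worker degree is 3, achieved by: W1, W3, W5
Minimum job degree is 1, achieved by: J4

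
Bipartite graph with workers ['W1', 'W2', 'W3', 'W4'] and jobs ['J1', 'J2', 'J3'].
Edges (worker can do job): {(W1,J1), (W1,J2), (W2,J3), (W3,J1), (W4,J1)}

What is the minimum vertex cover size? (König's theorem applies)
Minimum vertex cover size = 3

By König's theorem: in bipartite graphs,
min vertex cover = max matching = 3

Maximum matching has size 3, so minimum vertex cover also has size 3.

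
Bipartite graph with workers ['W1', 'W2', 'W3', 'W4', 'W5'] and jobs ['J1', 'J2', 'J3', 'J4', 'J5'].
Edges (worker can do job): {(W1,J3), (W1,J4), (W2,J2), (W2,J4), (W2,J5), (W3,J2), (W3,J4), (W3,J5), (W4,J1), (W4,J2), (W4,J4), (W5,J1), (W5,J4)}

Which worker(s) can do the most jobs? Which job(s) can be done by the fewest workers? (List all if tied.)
Most versatile: W2, W3, W4 (3 jobs); Least covered: J3 (1 workers)

Worker degrees (jobs they can do): W1:2, W2:3, W3:3, W4:3, W5:2
Job degrees (workers who can do it): J1:2, J2:3, J3:1, J4:5, J5:2

Maximum worker degree is 3, achieved by: W2, W3, W4
Minimum job degree is 1, achieved by: J3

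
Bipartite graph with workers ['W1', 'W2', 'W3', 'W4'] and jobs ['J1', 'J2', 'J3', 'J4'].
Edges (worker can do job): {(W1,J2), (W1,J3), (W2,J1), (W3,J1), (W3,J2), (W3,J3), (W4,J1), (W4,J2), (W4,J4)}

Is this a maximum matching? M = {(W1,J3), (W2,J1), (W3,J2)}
No, size 3 is not maximum

Proposed matching has size 3.
Maximum matching size for this graph: 4.

This is NOT maximum - can be improved to size 4.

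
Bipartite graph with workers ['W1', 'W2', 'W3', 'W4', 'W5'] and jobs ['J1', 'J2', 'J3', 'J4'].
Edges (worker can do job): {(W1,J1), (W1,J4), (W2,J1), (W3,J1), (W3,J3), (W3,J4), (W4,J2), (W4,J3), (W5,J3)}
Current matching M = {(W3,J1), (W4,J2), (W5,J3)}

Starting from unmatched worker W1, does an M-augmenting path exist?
Yes: W1 → J1 → W3 → J4

An M-augmenting path alternates non-matching / matching edges, starting and ending at unmatched vertices.
Path: W1 → J1 → W3 → J4
(J4 is unmatched in M, so the path is augmenting.)
Flipping edges along this path would increase |M| from 3 to 4.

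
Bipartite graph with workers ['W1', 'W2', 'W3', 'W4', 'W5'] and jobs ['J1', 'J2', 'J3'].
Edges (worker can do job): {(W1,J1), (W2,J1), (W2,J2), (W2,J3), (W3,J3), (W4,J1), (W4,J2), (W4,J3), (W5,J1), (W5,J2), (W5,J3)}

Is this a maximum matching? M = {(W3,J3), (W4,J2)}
No, size 2 is not maximum

Proposed matching has size 2.
Maximum matching size for this graph: 3.

This is NOT maximum - can be improved to size 3.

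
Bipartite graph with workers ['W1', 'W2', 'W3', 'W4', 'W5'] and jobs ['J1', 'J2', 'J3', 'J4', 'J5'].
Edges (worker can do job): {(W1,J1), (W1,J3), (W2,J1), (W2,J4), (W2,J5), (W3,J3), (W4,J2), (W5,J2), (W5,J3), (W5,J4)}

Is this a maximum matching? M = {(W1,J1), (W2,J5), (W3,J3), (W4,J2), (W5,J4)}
Yes, size 5 is maximum

Proposed matching has size 5.
Maximum matching size for this graph: 5.

This is a maximum matching.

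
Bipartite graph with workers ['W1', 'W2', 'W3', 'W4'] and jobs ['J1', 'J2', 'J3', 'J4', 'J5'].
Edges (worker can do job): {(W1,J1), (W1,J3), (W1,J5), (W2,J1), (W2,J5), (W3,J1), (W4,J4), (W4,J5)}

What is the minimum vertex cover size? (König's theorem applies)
Minimum vertex cover size = 4

By König's theorem: in bipartite graphs,
min vertex cover = max matching = 4

Maximum matching has size 4, so minimum vertex cover also has size 4.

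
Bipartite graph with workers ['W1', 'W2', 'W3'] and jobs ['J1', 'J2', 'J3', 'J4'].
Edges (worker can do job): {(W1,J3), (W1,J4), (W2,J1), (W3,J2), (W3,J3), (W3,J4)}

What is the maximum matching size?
Maximum matching size = 3

Maximum matching: {(W1,J4), (W2,J1), (W3,J2)}
Size: 3

This assigns 3 workers to 3 distinct jobs.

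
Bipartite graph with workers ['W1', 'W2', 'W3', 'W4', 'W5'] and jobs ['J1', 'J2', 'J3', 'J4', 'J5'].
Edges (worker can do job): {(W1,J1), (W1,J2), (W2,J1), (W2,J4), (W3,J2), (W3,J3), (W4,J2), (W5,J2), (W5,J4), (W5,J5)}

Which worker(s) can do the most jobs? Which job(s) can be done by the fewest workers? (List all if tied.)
Most versatile: W5 (3 jobs); Least covered: J3, J5 (1 workers)

Worker degrees (jobs they can do): W1:2, W2:2, W3:2, W4:1, W5:3
Job degrees (workers who can do it): J1:2, J2:4, J3:1, J4:2, J5:1

Maximum worker degree is 3, achieved by: W5
Minimum job degree is 1, achieved by: J3, J5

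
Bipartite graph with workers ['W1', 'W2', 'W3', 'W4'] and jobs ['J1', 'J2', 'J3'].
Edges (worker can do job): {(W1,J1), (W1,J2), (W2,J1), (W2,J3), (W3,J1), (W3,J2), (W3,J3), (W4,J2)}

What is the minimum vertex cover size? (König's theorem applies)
Minimum vertex cover size = 3

By König's theorem: in bipartite graphs,
min vertex cover = max matching = 3

Maximum matching has size 3, so minimum vertex cover also has size 3.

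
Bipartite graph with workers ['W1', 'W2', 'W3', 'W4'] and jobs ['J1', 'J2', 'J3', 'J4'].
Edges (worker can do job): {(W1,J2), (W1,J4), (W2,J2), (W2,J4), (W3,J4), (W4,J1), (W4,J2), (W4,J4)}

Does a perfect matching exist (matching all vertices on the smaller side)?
No, maximum matching has size 3 < 4

Maximum matching has size 3, need 4 for perfect matching.
Unmatched workers: ['W2']
Unmatched jobs: ['J3']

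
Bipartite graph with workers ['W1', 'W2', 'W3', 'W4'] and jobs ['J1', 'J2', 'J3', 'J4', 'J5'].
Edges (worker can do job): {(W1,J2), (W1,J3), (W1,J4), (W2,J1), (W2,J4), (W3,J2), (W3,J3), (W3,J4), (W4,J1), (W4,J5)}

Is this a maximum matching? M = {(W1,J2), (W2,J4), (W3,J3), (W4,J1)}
Yes, size 4 is maximum

Proposed matching has size 4.
Maximum matching size for this graph: 4.

This is a maximum matching.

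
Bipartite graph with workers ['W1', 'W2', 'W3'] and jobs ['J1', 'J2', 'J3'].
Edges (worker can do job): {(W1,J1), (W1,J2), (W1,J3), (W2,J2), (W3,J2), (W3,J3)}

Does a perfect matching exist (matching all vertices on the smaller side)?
Yes, perfect matching exists (size 3)

Perfect matching: {(W1,J1), (W2,J2), (W3,J3)}
All 3 vertices on the smaller side are matched.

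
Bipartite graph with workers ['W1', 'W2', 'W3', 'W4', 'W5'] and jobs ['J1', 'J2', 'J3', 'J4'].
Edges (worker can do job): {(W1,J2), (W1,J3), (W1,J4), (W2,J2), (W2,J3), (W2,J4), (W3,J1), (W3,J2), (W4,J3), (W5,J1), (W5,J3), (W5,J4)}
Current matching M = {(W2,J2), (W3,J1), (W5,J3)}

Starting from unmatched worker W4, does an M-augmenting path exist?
Yes: W4 → J3 → W5 → J4

An M-augmenting path alternates non-matching / matching edges, starting and ending at unmatched vertices.
Path: W4 → J3 → W5 → J4
(J4 is unmatched in M, so the path is augmenting.)
Flipping edges along this path would increase |M| from 3 to 4.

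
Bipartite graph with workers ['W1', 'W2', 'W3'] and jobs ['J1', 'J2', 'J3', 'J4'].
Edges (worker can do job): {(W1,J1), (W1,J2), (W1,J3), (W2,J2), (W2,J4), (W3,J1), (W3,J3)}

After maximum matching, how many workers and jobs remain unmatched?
Unmatched: 0 workers, 1 jobs

Maximum matching size: 3
Workers: 3 total, 3 matched, 0 unmatched
Jobs: 4 total, 3 matched, 1 unmatched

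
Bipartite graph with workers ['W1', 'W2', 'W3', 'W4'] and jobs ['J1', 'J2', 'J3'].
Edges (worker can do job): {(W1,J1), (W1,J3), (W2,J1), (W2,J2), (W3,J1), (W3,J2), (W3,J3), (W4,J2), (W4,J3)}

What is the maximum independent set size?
Maximum independent set = 4

By König's theorem:
- Min vertex cover = Max matching = 3
- Max independent set = Total vertices - Min vertex cover
- Max independent set = 7 - 3 = 4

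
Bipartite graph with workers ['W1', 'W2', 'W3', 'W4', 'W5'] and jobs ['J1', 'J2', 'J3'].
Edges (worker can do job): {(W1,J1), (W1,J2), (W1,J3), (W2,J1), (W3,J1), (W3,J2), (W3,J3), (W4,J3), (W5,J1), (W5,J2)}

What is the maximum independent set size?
Maximum independent set = 5

By König's theorem:
- Min vertex cover = Max matching = 3
- Max independent set = Total vertices - Min vertex cover
- Max independent set = 8 - 3 = 5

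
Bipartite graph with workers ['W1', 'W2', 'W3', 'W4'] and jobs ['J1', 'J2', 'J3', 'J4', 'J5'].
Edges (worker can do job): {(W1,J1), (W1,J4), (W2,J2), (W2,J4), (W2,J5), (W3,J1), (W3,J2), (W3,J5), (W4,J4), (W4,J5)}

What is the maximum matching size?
Maximum matching size = 4

Maximum matching: {(W1,J4), (W2,J2), (W3,J1), (W4,J5)}
Size: 4

This assigns 4 workers to 4 distinct jobs.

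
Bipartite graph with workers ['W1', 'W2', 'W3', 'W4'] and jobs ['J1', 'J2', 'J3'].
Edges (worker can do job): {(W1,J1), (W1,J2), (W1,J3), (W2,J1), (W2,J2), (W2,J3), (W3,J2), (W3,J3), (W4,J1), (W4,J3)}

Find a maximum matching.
Matching: {(W1,J2), (W3,J3), (W4,J1)}

Maximum matching (size 3):
  W1 → J2
  W3 → J3
  W4 → J1

Each worker is assigned to at most one job, and each job to at most one worker.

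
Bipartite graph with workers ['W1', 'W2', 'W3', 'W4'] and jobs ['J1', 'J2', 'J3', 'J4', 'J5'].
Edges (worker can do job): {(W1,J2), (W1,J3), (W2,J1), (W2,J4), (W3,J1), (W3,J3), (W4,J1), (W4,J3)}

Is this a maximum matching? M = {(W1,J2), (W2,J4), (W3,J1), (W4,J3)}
Yes, size 4 is maximum

Proposed matching has size 4.
Maximum matching size for this graph: 4.

This is a maximum matching.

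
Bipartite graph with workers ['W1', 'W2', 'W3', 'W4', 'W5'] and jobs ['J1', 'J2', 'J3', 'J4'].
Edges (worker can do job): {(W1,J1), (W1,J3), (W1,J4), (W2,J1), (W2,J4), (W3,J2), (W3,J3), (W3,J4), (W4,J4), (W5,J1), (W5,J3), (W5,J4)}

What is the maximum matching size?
Maximum matching size = 4

Maximum matching: {(W1,J1), (W3,J2), (W4,J4), (W5,J3)}
Size: 4

This assigns 4 workers to 4 distinct jobs.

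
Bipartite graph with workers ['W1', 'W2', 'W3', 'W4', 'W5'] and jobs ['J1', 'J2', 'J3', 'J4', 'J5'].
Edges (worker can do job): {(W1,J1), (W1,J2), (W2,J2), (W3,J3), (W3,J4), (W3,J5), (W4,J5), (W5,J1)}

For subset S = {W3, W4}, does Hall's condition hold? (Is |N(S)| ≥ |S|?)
Yes: |N(S)| = 3, |S| = 2

Subset S = {W3, W4}
Neighbors N(S) = {J3, J4, J5}

|N(S)| = 3, |S| = 2
Hall's condition: |N(S)| ≥ |S| is satisfied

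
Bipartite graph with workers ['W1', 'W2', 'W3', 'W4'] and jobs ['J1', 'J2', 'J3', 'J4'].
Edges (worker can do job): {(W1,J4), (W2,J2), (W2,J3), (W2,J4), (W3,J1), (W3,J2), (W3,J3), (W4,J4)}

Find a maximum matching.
Matching: {(W2,J2), (W3,J3), (W4,J4)}

Maximum matching (size 3):
  W2 → J2
  W3 → J3
  W4 → J4

Each worker is assigned to at most one job, and each job to at most one worker.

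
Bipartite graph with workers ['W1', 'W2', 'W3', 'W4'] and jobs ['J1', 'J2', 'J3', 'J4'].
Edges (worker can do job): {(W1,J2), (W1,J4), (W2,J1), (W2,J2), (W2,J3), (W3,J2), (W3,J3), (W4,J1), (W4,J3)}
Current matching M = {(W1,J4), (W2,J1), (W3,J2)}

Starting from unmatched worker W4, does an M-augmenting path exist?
Yes: W4 → J3

An M-augmenting path alternates non-matching / matching edges, starting and ending at unmatched vertices.
Path: W4 → J3
(J3 is unmatched in M, so the path is augmenting.)
Flipping edges along this path would increase |M| from 3 to 4.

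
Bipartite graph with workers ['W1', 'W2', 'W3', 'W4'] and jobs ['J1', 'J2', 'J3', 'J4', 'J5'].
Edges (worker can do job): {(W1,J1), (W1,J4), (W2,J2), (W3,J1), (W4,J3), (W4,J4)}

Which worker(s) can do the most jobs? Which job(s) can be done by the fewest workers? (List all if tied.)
Most versatile: W1, W4 (2 jobs); Least covered: J5 (0 workers)

Worker degrees (jobs they can do): W1:2, W2:1, W3:1, W4:2
Job degrees (workers who can do it): J1:2, J2:1, J3:1, J4:2, J5:0

Maximum worker degree is 2, achieved by: W1, W4
Minimum job degree is 0, achieved by: J5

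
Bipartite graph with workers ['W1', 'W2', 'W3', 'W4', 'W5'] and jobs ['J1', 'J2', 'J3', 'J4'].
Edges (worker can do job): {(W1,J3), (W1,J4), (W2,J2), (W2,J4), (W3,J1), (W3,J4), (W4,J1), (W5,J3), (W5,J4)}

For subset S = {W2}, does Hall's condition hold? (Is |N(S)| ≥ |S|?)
Yes: |N(S)| = 2, |S| = 1

Subset S = {W2}
Neighbors N(S) = {J2, J4}

|N(S)| = 2, |S| = 1
Hall's condition: |N(S)| ≥ |S| is satisfied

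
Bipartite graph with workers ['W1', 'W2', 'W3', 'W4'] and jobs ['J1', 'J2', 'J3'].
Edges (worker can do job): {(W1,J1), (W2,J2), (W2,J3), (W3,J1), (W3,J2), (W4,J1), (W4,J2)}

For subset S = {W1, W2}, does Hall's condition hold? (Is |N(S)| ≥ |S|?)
Yes: |N(S)| = 3, |S| = 2

Subset S = {W1, W2}
Neighbors N(S) = {J1, J2, J3}

|N(S)| = 3, |S| = 2
Hall's condition: |N(S)| ≥ |S| is satisfied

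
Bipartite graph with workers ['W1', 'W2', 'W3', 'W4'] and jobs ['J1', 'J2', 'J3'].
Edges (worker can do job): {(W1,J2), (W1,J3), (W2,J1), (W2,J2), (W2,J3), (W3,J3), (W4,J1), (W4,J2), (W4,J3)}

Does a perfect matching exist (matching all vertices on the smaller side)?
Yes, perfect matching exists (size 3)

Perfect matching: {(W2,J1), (W3,J3), (W4,J2)}
All 3 vertices on the smaller side are matched.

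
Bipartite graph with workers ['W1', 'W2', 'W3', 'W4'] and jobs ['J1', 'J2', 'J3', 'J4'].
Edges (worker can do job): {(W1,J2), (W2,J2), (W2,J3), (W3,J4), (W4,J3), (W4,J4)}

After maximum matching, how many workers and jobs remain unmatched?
Unmatched: 1 workers, 1 jobs

Maximum matching size: 3
Workers: 4 total, 3 matched, 1 unmatched
Jobs: 4 total, 3 matched, 1 unmatched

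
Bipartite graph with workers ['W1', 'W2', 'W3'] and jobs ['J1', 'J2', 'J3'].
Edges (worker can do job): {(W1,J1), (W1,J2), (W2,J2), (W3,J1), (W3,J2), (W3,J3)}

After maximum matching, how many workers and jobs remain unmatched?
Unmatched: 0 workers, 0 jobs

Maximum matching size: 3
Workers: 3 total, 3 matched, 0 unmatched
Jobs: 3 total, 3 matched, 0 unmatched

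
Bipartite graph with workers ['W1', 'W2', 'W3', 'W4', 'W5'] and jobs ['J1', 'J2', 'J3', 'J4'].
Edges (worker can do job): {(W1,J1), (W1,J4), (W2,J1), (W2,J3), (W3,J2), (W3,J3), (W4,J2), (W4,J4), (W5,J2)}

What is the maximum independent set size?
Maximum independent set = 5

By König's theorem:
- Min vertex cover = Max matching = 4
- Max independent set = Total vertices - Min vertex cover
- Max independent set = 9 - 4 = 5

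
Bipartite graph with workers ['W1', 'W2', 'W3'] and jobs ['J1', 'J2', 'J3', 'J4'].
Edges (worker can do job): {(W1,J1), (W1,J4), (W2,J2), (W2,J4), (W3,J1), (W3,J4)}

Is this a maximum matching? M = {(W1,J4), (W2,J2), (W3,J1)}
Yes, size 3 is maximum

Proposed matching has size 3.
Maximum matching size for this graph: 3.

This is a maximum matching.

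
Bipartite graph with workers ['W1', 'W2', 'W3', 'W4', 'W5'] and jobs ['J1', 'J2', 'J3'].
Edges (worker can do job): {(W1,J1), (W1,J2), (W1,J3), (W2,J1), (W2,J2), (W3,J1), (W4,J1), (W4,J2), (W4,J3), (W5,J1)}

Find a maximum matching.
Matching: {(W1,J2), (W3,J1), (W4,J3)}

Maximum matching (size 3):
  W1 → J2
  W3 → J1
  W4 → J3

Each worker is assigned to at most one job, and each job to at most one worker.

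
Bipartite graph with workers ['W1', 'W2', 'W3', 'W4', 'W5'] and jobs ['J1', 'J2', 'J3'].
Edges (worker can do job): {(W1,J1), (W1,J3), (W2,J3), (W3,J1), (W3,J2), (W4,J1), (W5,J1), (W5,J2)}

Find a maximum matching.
Matching: {(W1,J3), (W3,J2), (W5,J1)}

Maximum matching (size 3):
  W1 → J3
  W3 → J2
  W5 → J1

Each worker is assigned to at most one job, and each job to at most one worker.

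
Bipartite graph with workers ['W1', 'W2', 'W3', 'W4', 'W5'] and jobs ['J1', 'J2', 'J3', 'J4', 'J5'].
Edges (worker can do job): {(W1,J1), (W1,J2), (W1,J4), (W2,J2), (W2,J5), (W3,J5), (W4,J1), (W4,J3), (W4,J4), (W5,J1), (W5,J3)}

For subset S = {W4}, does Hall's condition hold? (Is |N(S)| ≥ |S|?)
Yes: |N(S)| = 3, |S| = 1

Subset S = {W4}
Neighbors N(S) = {J1, J3, J4}

|N(S)| = 3, |S| = 1
Hall's condition: |N(S)| ≥ |S| is satisfied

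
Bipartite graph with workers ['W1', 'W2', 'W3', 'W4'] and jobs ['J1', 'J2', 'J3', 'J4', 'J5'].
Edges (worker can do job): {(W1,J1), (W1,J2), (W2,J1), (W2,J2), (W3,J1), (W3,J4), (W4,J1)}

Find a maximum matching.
Matching: {(W1,J2), (W3,J4), (W4,J1)}

Maximum matching (size 3):
  W1 → J2
  W3 → J4
  W4 → J1

Each worker is assigned to at most one job, and each job to at most one worker.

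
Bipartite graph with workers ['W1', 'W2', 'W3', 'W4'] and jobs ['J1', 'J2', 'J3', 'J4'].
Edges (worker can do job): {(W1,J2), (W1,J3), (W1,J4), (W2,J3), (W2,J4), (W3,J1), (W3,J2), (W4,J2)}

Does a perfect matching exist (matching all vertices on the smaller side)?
Yes, perfect matching exists (size 4)

Perfect matching: {(W1,J3), (W2,J4), (W3,J1), (W4,J2)}
All 4 vertices on the smaller side are matched.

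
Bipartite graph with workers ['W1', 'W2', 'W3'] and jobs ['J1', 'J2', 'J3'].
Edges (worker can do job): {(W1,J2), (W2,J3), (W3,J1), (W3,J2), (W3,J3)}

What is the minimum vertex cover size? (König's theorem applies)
Minimum vertex cover size = 3

By König's theorem: in bipartite graphs,
min vertex cover = max matching = 3

Maximum matching has size 3, so minimum vertex cover also has size 3.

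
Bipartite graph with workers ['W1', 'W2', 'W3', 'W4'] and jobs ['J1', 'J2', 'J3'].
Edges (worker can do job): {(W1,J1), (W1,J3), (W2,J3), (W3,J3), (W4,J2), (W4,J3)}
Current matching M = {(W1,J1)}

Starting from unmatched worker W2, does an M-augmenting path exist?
Yes: W2 → J3

An M-augmenting path alternates non-matching / matching edges, starting and ending at unmatched vertices.
Path: W2 → J3
(J3 is unmatched in M, so the path is augmenting.)
Flipping edges along this path would increase |M| from 1 to 2.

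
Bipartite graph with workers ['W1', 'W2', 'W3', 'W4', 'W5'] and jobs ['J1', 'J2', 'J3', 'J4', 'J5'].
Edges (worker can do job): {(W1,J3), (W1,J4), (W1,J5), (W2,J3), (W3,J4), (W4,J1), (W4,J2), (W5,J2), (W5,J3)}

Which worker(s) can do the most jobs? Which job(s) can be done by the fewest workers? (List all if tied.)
Most versatile: W1 (3 jobs); Least covered: J1, J5 (1 workers)

Worker degrees (jobs they can do): W1:3, W2:1, W3:1, W4:2, W5:2
Job degrees (workers who can do it): J1:1, J2:2, J3:3, J4:2, J5:1

Maximum worker degree is 3, achieved by: W1
Minimum job degree is 1, achieved by: J1, J5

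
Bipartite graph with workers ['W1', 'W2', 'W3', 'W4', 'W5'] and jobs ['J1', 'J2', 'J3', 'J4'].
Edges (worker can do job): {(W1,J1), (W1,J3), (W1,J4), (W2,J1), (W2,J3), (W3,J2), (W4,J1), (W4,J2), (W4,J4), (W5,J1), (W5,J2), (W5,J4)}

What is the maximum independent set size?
Maximum independent set = 5

By König's theorem:
- Min vertex cover = Max matching = 4
- Max independent set = Total vertices - Min vertex cover
- Max independent set = 9 - 4 = 5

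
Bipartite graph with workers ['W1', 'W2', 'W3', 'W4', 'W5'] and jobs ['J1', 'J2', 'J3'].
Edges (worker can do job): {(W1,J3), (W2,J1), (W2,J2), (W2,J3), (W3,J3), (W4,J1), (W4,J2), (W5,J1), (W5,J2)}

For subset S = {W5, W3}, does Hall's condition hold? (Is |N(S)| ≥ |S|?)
Yes: |N(S)| = 3, |S| = 2

Subset S = {W5, W3}
Neighbors N(S) = {J1, J2, J3}

|N(S)| = 3, |S| = 2
Hall's condition: |N(S)| ≥ |S| is satisfied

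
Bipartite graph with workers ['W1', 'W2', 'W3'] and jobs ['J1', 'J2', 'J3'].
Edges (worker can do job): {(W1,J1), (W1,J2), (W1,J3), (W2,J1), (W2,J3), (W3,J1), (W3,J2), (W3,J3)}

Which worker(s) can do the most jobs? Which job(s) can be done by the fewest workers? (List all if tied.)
Most versatile: W1, W3 (3 jobs); Least covered: J2 (2 workers)

Worker degrees (jobs they can do): W1:3, W2:2, W3:3
Job degrees (workers who can do it): J1:3, J2:2, J3:3

Maximum worker degree is 3, achieved by: W1, W3
Minimum job degree is 2, achieved by: J2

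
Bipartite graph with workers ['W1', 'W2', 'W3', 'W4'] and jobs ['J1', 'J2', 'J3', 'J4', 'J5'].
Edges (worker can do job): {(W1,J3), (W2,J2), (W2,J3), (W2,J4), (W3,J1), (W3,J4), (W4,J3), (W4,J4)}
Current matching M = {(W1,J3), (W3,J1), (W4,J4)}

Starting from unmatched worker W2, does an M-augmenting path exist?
Yes: W2 → J2

An M-augmenting path alternates non-matching / matching edges, starting and ending at unmatched vertices.
Path: W2 → J2
(J2 is unmatched in M, so the path is augmenting.)
Flipping edges along this path would increase |M| from 3 to 4.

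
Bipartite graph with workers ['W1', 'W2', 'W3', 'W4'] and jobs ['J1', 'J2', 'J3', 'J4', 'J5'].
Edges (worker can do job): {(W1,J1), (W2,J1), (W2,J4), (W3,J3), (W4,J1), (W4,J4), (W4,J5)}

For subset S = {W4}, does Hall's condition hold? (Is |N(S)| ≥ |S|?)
Yes: |N(S)| = 3, |S| = 1

Subset S = {W4}
Neighbors N(S) = {J1, J4, J5}

|N(S)| = 3, |S| = 1
Hall's condition: |N(S)| ≥ |S| is satisfied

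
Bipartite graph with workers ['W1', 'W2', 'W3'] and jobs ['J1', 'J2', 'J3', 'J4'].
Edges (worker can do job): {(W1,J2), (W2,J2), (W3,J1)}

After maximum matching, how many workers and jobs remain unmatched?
Unmatched: 1 workers, 2 jobs

Maximum matching size: 2
Workers: 3 total, 2 matched, 1 unmatched
Jobs: 4 total, 2 matched, 2 unmatched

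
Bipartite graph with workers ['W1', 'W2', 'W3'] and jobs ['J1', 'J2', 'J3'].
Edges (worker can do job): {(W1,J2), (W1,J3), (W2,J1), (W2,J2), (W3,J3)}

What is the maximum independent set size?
Maximum independent set = 3

By König's theorem:
- Min vertex cover = Max matching = 3
- Max independent set = Total vertices - Min vertex cover
- Max independent set = 6 - 3 = 3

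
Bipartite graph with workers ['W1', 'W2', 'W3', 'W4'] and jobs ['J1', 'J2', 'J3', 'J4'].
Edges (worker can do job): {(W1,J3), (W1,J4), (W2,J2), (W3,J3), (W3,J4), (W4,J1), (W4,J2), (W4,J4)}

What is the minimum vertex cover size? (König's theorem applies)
Minimum vertex cover size = 4

By König's theorem: in bipartite graphs,
min vertex cover = max matching = 4

Maximum matching has size 4, so minimum vertex cover also has size 4.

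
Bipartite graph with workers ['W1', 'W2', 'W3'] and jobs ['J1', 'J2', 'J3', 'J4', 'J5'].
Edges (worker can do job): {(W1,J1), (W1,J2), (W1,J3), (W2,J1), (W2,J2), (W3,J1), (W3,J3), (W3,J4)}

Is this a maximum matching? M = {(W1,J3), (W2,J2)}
No, size 2 is not maximum

Proposed matching has size 2.
Maximum matching size for this graph: 3.

This is NOT maximum - can be improved to size 3.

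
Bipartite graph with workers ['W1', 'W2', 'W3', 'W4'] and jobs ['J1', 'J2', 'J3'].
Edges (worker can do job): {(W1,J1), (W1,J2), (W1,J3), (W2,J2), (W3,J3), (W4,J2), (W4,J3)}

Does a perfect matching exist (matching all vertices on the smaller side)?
Yes, perfect matching exists (size 3)

Perfect matching: {(W1,J1), (W2,J2), (W4,J3)}
All 3 vertices on the smaller side are matched.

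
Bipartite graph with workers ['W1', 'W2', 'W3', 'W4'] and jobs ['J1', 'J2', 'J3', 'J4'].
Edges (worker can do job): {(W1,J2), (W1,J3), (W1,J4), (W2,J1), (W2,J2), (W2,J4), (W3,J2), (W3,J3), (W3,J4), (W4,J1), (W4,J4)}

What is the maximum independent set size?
Maximum independent set = 4

By König's theorem:
- Min vertex cover = Max matching = 4
- Max independent set = Total vertices - Min vertex cover
- Max independent set = 8 - 4 = 4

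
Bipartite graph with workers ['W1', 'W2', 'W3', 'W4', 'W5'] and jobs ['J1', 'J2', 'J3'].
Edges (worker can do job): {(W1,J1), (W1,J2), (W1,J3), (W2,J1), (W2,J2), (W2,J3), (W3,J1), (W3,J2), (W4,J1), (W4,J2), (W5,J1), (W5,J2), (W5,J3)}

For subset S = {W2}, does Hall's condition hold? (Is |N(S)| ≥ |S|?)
Yes: |N(S)| = 3, |S| = 1

Subset S = {W2}
Neighbors N(S) = {J1, J2, J3}

|N(S)| = 3, |S| = 1
Hall's condition: |N(S)| ≥ |S| is satisfied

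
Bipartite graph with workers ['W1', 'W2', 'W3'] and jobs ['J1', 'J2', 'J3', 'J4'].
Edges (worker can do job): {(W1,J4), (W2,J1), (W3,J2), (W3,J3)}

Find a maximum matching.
Matching: {(W1,J4), (W2,J1), (W3,J3)}

Maximum matching (size 3):
  W1 → J4
  W2 → J1
  W3 → J3

Each worker is assigned to at most one job, and each job to at most one worker.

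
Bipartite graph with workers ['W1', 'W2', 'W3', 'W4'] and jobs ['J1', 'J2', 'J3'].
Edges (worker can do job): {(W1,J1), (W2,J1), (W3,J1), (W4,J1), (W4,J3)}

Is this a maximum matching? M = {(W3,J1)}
No, size 1 is not maximum

Proposed matching has size 1.
Maximum matching size for this graph: 2.

This is NOT maximum - can be improved to size 2.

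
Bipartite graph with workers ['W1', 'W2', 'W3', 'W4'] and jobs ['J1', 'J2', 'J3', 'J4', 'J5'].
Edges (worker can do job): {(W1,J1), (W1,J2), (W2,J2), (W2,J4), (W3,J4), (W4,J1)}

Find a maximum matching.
Matching: {(W1,J2), (W3,J4), (W4,J1)}

Maximum matching (size 3):
  W1 → J2
  W3 → J4
  W4 → J1

Each worker is assigned to at most one job, and each job to at most one worker.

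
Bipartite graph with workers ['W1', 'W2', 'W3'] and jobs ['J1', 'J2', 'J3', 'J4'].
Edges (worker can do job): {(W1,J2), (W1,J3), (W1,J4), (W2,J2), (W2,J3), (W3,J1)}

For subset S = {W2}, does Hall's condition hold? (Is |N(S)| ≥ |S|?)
Yes: |N(S)| = 2, |S| = 1

Subset S = {W2}
Neighbors N(S) = {J2, J3}

|N(S)| = 2, |S| = 1
Hall's condition: |N(S)| ≥ |S| is satisfied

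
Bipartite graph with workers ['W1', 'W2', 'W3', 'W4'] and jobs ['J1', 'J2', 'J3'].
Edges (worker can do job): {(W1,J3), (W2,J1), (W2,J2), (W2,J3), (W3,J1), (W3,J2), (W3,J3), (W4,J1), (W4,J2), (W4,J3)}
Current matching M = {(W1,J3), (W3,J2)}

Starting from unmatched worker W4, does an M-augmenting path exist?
Yes: W4 → J1

An M-augmenting path alternates non-matching / matching edges, starting and ending at unmatched vertices.
Path: W4 → J1
(J1 is unmatched in M, so the path is augmenting.)
Flipping edges along this path would increase |M| from 2 to 3.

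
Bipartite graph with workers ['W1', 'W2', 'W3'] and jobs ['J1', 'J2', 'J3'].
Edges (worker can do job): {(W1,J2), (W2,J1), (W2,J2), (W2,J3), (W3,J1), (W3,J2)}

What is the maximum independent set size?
Maximum independent set = 3

By König's theorem:
- Min vertex cover = Max matching = 3
- Max independent set = Total vertices - Min vertex cover
- Max independent set = 6 - 3 = 3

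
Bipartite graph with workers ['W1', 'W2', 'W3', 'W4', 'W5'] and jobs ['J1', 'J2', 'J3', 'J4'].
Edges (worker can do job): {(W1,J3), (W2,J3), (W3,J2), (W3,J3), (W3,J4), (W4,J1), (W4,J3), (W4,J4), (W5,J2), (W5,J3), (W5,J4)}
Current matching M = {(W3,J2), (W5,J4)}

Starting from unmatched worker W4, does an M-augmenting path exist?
Yes: W4 → J1

An M-augmenting path alternates non-matching / matching edges, starting and ending at unmatched vertices.
Path: W4 → J1
(J1 is unmatched in M, so the path is augmenting.)
Flipping edges along this path would increase |M| from 2 to 3.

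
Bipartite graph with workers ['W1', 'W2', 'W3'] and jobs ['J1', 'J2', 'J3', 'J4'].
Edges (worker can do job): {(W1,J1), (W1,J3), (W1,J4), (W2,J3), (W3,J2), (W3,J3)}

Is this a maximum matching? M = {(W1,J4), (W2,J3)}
No, size 2 is not maximum

Proposed matching has size 2.
Maximum matching size for this graph: 3.

This is NOT maximum - can be improved to size 3.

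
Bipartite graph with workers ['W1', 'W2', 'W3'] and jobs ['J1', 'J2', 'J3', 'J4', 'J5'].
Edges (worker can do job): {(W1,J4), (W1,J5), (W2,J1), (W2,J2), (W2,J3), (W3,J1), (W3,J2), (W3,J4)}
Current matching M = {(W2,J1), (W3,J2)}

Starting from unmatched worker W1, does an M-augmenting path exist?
Yes: W1 → J4

An M-augmenting path alternates non-matching / matching edges, starting and ending at unmatched vertices.
Path: W1 → J4
(J4 is unmatched in M, so the path is augmenting.)
Flipping edges along this path would increase |M| from 2 to 3.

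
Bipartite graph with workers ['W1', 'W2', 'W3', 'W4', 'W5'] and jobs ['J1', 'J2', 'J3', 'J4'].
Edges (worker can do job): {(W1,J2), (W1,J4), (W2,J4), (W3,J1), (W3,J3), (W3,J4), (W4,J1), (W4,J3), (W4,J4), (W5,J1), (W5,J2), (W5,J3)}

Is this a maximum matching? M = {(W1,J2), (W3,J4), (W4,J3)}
No, size 3 is not maximum

Proposed matching has size 3.
Maximum matching size for this graph: 4.

This is NOT maximum - can be improved to size 4.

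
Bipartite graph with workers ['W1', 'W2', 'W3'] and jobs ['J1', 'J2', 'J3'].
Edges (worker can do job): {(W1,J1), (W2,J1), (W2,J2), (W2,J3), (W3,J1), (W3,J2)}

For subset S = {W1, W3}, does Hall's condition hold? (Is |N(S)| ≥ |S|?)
Yes: |N(S)| = 2, |S| = 2

Subset S = {W1, W3}
Neighbors N(S) = {J1, J2}

|N(S)| = 2, |S| = 2
Hall's condition: |N(S)| ≥ |S| is satisfied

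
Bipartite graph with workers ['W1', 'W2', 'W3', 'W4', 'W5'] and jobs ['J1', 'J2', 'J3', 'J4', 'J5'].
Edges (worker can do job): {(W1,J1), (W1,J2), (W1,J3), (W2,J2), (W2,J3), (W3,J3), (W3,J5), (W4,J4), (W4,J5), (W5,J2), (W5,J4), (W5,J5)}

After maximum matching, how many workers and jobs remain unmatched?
Unmatched: 0 workers, 0 jobs

Maximum matching size: 5
Workers: 5 total, 5 matched, 0 unmatched
Jobs: 5 total, 5 matched, 0 unmatched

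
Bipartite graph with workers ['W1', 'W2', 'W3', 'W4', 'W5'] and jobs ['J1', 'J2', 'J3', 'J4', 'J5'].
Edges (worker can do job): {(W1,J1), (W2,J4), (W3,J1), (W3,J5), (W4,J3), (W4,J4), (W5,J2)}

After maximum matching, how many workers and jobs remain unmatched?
Unmatched: 0 workers, 0 jobs

Maximum matching size: 5
Workers: 5 total, 5 matched, 0 unmatched
Jobs: 5 total, 5 matched, 0 unmatched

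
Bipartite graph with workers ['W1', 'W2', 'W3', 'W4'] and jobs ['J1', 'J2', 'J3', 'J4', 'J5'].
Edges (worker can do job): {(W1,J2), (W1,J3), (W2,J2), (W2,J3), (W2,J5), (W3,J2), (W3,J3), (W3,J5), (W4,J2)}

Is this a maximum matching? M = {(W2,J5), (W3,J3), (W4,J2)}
Yes, size 3 is maximum

Proposed matching has size 3.
Maximum matching size for this graph: 3.

This is a maximum matching.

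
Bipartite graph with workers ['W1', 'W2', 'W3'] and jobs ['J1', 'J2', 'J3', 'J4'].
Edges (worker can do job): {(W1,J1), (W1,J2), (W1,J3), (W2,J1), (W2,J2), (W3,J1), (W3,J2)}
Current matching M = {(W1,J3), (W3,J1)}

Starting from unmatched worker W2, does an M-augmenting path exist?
Yes: W2 → J2

An M-augmenting path alternates non-matching / matching edges, starting and ending at unmatched vertices.
Path: W2 → J2
(J2 is unmatched in M, so the path is augmenting.)
Flipping edges along this path would increase |M| from 2 to 3.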